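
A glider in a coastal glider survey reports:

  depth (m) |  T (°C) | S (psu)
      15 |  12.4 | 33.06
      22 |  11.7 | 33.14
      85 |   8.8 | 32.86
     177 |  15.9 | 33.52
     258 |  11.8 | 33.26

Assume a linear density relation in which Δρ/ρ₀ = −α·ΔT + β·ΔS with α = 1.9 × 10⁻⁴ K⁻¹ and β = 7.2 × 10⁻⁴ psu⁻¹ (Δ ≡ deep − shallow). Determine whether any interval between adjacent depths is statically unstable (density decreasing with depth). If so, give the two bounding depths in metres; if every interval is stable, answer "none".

Evaluate Δρ/ρ₀ = −αΔT + βΔS across each adjacent pair:
  15–22 m: −αΔT+βΔS = −(1.9 × 10⁻⁴)(-0.7)+(7.2 × 10⁻⁴)(+0.08) = 1.9 × 10⁻⁴ → stable
  22–85 m: −αΔT+βΔS = −(1.9 × 10⁻⁴)(-2.9)+(7.2 × 10⁻⁴)(-0.28) = 3.5 × 10⁻⁴ → stable
  85–177 m: −αΔT+βΔS = −(1.9 × 10⁻⁴)(+7.1)+(7.2 × 10⁻⁴)(+0.66) = -8.7 × 10⁻⁴ → UNSTABLE
  177–258 m: −αΔT+βΔS = −(1.9 × 10⁻⁴)(-4.1)+(7.2 × 10⁻⁴)(-0.26) = 5.9 × 10⁻⁴ → stable
The 85–177 m interval has Δρ < 0: lighter water underlies denser water.

85–177 m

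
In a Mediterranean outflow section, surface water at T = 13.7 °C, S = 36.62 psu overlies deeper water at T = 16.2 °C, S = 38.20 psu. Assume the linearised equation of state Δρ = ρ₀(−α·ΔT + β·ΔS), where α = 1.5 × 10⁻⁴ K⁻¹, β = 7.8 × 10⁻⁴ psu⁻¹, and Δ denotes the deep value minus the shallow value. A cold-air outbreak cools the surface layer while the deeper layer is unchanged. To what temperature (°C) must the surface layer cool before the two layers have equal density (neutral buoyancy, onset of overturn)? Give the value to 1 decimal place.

Neutral buoyancy requires Δρ = 0, i.e. −α(T_deep − T_surf′) + β(S_deep − S_surf) = 0.
T_surf′ = T_deep − (β/α)·ΔS = 16.2 − (7.8 × 10⁻⁴/1.5 × 10⁻⁴)·(+1.58) = 7.984 °C.
Cooling required: 13.7 − (7.984) = 5.716 °C.

8.0 °C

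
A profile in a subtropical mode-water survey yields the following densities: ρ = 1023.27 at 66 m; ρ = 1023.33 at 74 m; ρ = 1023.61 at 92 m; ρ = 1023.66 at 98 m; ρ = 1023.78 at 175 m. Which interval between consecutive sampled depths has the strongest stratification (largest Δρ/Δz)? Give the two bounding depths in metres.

Compute the density gradient over each adjacent pair:
  66–74 m: Δρ/Δz = 0.06/8 = 7.5 × 10⁻³ kg m⁻⁴
  74–92 m: Δρ/Δz = 0.28/18 = 0.016 kg m⁻⁴
  92–98 m: Δρ/Δz = 0.05/6 = 8.3 × 10⁻³ kg m⁻⁴
  98–175 m: Δρ/Δz = 0.12/77 = 1.6 × 10⁻³ kg m⁻⁴
The largest gradient is in the 74–92 m interval — the pycnocline.

74–92 m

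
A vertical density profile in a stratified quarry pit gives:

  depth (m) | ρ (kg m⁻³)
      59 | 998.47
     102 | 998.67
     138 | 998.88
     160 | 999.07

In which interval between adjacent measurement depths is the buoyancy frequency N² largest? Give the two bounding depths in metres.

138–160 m

Compute the density gradient over each adjacent pair:
  59–102 m: Δρ/Δz = 0.20/43 = 4.7 × 10⁻³ kg m⁻⁴
  102–138 m: Δρ/Δz = 0.21/36 = 5.8 × 10⁻³ kg m⁻⁴
  138–160 m: Δρ/Δz = 0.19/22 = 8.6 × 10⁻³ kg m⁻⁴
The largest gradient is in the 138–160 m interval — the pycnocline.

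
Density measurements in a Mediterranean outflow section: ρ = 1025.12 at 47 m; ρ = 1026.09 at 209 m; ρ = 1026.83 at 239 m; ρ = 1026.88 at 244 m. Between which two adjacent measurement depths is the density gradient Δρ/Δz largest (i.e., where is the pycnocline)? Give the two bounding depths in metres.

209–239 m

Compute the density gradient over each adjacent pair:
  47–209 m: Δρ/Δz = 0.97/162 = 6.0 × 10⁻³ kg m⁻⁴
  209–239 m: Δρ/Δz = 0.74/30 = 0.025 kg m⁻⁴
  239–244 m: Δρ/Δz = 0.05/5 = 0.010 kg m⁻⁴
The largest gradient is in the 209–239 m interval — the pycnocline.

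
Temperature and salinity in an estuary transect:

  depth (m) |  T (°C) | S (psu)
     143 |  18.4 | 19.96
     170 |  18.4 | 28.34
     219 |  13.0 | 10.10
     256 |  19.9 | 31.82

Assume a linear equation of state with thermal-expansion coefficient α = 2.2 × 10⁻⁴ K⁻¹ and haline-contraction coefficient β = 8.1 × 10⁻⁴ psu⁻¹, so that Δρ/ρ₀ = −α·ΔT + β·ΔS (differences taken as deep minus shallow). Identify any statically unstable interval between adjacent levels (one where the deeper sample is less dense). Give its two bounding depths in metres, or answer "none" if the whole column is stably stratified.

170–219 m

Evaluate Δρ/ρ₀ = −αΔT + βΔS across each adjacent pair:
  143–170 m: −αΔT+βΔS = −(2.2 × 10⁻⁴)(+0.0)+(8.1 × 10⁻⁴)(+8.38) = 6.8 × 10⁻³ → stable
  170–219 m: −αΔT+βΔS = −(2.2 × 10⁻⁴)(-5.4)+(8.1 × 10⁻⁴)(-18.24) = -0.014 → UNSTABLE
  219–256 m: −αΔT+βΔS = −(2.2 × 10⁻⁴)(+6.9)+(8.1 × 10⁻⁴)(+21.72) = 0.016 → stable
The 170–219 m interval has Δρ < 0: lighter water underlies denser water.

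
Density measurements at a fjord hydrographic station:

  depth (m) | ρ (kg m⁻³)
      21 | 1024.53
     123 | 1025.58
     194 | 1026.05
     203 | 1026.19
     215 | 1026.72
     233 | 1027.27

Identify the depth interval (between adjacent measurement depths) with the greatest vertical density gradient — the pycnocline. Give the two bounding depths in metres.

Compute the density gradient over each adjacent pair:
  21–123 m: Δρ/Δz = 1.05/102 = 0.010 kg m⁻⁴
  123–194 m: Δρ/Δz = 0.47/71 = 6.6 × 10⁻³ kg m⁻⁴
  194–203 m: Δρ/Δz = 0.14/9 = 0.016 kg m⁻⁴
  203–215 m: Δρ/Δz = 0.53/12 = 0.044 kg m⁻⁴
  215–233 m: Δρ/Δz = 0.55/18 = 0.031 kg m⁻⁴
The largest gradient is in the 203–215 m interval — the pycnocline.

203–215 m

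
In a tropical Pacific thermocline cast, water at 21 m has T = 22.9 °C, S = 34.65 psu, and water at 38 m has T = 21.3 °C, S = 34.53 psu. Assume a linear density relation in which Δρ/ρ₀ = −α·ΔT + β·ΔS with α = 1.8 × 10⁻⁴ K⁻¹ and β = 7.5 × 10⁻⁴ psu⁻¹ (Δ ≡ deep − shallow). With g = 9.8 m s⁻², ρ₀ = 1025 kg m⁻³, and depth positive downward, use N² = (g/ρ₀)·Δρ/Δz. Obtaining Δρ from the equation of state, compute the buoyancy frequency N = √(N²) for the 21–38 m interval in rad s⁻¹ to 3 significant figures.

ΔT = -1.6 K, ΔS = -0.12 psu (deep − shallow).
Δρ/ρ₀ = −αΔT + βΔS = 2.88 × 10⁻⁴ − 9.00 × 10⁻⁵ = 1.98 × 10⁻⁴, so Δρ ≈ 0.2030 kg m⁻³.
N² = (g/ρ₀)·Δρ/Δz = g·(Δρ/ρ₀)/Δz = 9.8 × 1.98 × 10⁻⁴ / 17 = 1.1414 × 10⁻⁴ s⁻².
N = √(1.1414 × 10⁻⁴) = 0.010684 rad s⁻¹ ≈ 0.0107 rad s⁻¹.

0.0107 rad s⁻¹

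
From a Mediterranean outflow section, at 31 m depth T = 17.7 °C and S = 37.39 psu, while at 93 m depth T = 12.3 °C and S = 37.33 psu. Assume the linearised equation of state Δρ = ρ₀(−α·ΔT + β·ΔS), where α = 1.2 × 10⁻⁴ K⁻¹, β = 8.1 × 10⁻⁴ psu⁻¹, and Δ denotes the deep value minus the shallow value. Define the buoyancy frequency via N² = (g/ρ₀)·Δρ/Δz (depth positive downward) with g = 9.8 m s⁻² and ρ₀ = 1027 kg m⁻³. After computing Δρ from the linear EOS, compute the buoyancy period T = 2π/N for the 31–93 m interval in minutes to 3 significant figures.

10.8 min

ΔT = -5.4 K, ΔS = -0.06 psu (deep − shallow).
Δρ/ρ₀ = −αΔT + βΔS = 6.48 × 10⁻⁴ − 4.86 × 10⁻⁵ = 5.994 × 10⁻⁴, so Δρ ≈ 0.6156 kg m⁻³.
N² = (g/ρ₀)·Δρ/Δz = g·(Δρ/ρ₀)/Δz = 9.8 × 5.994 × 10⁻⁴ / 62 = 9.4744 × 10⁻⁵ s⁻².
N = √(9.4744 × 10⁻⁵) = 9.7337 × 10⁻³ rad s⁻¹ → T = 2π/N = 645.51 s = 10.758 min ≈ 10.8 min.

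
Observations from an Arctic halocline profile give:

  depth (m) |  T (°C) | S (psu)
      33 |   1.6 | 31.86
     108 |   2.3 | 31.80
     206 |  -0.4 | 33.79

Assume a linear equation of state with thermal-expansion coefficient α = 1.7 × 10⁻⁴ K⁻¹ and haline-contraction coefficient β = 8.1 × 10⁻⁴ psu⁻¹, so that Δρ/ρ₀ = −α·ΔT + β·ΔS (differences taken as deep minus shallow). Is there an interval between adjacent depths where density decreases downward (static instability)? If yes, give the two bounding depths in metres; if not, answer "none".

33–108 m

Evaluate Δρ/ρ₀ = −αΔT + βΔS across each adjacent pair:
  33–108 m: −αΔT+βΔS = −(1.7 × 10⁻⁴)(+0.7)+(8.1 × 10⁻⁴)(-0.06) = -1.7 × 10⁻⁴ → UNSTABLE
  108–206 m: −αΔT+βΔS = −(1.7 × 10⁻⁴)(-2.7)+(8.1 × 10⁻⁴)(+1.99) = 2.1 × 10⁻³ → stable
The 33–108 m interval has Δρ < 0: lighter water underlies denser water.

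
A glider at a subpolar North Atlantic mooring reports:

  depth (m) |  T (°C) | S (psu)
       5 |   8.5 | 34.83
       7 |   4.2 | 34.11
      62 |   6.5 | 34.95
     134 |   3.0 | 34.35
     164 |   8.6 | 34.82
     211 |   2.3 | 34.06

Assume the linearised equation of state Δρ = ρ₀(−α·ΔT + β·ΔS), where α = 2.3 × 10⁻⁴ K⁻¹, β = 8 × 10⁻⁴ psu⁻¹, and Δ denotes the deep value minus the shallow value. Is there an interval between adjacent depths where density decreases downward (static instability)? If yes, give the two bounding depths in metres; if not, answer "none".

134–164 m

Evaluate Δρ/ρ₀ = −αΔT + βΔS across each adjacent pair:
  5–7 m: −αΔT+βΔS = −(2.3 × 10⁻⁴)(-4.3)+(8 × 10⁻⁴)(-0.72) = 4.1 × 10⁻⁴ → stable
  7–62 m: −αΔT+βΔS = −(2.3 × 10⁻⁴)(+2.3)+(8 × 10⁻⁴)(+0.84) = 1.4 × 10⁻⁴ → stable
  62–134 m: −αΔT+βΔS = −(2.3 × 10⁻⁴)(-3.5)+(8 × 10⁻⁴)(-0.60) = 3.3 × 10⁻⁴ → stable
  134–164 m: −αΔT+βΔS = −(2.3 × 10⁻⁴)(+5.6)+(8 × 10⁻⁴)(+0.47) = -9.1 × 10⁻⁴ → UNSTABLE
  164–211 m: −αΔT+βΔS = −(2.3 × 10⁻⁴)(-6.3)+(8 × 10⁻⁴)(-0.76) = 8.4 × 10⁻⁴ → stable
The 134–164 m interval has Δρ < 0: lighter water underlies denser water.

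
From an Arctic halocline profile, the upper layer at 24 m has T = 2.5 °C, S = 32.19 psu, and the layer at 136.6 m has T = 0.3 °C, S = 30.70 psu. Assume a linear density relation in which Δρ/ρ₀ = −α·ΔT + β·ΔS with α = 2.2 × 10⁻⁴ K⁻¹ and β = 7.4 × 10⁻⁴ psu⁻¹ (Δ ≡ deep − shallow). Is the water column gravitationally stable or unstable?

ΔT = 0.3 − 2.5 = -2.2 K and ΔS = 30.70 − 32.19 = -1.49 psu (deep − shallow).
−αΔT = 4.84 × 10⁻⁴; βΔS = -1.1026 × 10⁻³; sum Δρ/ρ₀ = -6.186 × 10⁻⁴.
Δρ/ρ₀ < 0, so Δρ < 0: deeper water is lighter → statically unstable; the column would overturn.

unstable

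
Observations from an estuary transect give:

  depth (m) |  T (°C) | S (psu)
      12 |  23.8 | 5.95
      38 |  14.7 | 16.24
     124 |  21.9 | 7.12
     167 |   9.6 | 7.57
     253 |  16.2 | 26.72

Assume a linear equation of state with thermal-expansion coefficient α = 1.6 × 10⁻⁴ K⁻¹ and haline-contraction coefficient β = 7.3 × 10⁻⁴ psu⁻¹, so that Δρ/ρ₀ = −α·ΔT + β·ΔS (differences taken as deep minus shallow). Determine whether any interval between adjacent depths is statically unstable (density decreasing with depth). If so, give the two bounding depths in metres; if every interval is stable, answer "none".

Evaluate Δρ/ρ₀ = −αΔT + βΔS across each adjacent pair:
  12–38 m: −αΔT+βΔS = −(1.6 × 10⁻⁴)(-9.1)+(7.3 × 10⁻⁴)(+10.29) = 9.0 × 10⁻³ → stable
  38–124 m: −αΔT+βΔS = −(1.6 × 10⁻⁴)(+7.2)+(7.3 × 10⁻⁴)(-9.12) = -7.8 × 10⁻³ → UNSTABLE
  124–167 m: −αΔT+βΔS = −(1.6 × 10⁻⁴)(-12.3)+(7.3 × 10⁻⁴)(+0.45) = 2.3 × 10⁻³ → stable
  167–253 m: −αΔT+βΔS = −(1.6 × 10⁻⁴)(+6.6)+(7.3 × 10⁻⁴)(+19.15) = 0.013 → stable
The 38–124 m interval has Δρ < 0: lighter water underlies denser water.

38–124 m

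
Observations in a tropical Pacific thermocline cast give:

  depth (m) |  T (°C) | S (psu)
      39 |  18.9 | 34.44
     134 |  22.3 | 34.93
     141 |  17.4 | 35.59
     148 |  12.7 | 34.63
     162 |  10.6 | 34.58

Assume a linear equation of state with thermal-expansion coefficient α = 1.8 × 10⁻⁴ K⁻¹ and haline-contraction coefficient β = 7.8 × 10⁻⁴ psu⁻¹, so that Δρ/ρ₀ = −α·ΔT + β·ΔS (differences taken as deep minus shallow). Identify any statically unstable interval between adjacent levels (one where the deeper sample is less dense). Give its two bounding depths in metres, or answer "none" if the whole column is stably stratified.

Evaluate Δρ/ρ₀ = −αΔT + βΔS across each adjacent pair:
  39–134 m: −αΔT+βΔS = −(1.8 × 10⁻⁴)(+3.4)+(7.8 × 10⁻⁴)(+0.49) = -2.3 × 10⁻⁴ → UNSTABLE
  134–141 m: −αΔT+βΔS = −(1.8 × 10⁻⁴)(-4.9)+(7.8 × 10⁻⁴)(+0.66) = 1.4 × 10⁻³ → stable
  141–148 m: −αΔT+βΔS = −(1.8 × 10⁻⁴)(-4.7)+(7.8 × 10⁻⁴)(-0.96) = 9.7 × 10⁻⁵ → stable
  148–162 m: −αΔT+βΔS = −(1.8 × 10⁻⁴)(-2.1)+(7.8 × 10⁻⁴)(-0.05) = 3.4 × 10⁻⁴ → stable
The 39–134 m interval has Δρ < 0: lighter water underlies denser water.

39–134 m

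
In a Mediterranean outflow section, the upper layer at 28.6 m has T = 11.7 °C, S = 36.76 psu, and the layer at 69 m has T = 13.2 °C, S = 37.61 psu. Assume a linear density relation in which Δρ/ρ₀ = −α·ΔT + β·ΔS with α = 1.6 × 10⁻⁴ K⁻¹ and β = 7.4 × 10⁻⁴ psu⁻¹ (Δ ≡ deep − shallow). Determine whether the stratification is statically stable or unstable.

ΔT = 13.2 − 11.7 = +1.5 K and ΔS = 37.61 − 36.76 = +0.85 psu (deep − shallow).
−αΔT = -2.40 × 10⁻⁴; βΔS = 6.29 × 10⁻⁴; sum Δρ/ρ₀ = 3.89 × 10⁻⁴.
Δρ/ρ₀ > 0, so Δρ > 0: deeper water is denser → statically stable.

stable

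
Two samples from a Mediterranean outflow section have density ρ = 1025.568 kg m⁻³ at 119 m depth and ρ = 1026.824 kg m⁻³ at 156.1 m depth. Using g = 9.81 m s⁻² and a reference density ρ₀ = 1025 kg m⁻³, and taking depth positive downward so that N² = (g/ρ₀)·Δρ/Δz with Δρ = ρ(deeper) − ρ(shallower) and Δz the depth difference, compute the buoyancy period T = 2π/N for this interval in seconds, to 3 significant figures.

Δρ = 1026.824 − 1025.568 = 1.256 kg m⁻³ over Δz = 156.1 − 119 = 37.1 m.
N² = (9.81/1025) × (1.256/37.1) = 3.2401 × 10⁻⁴ s⁻².
N = √(3.2401 × 10⁻⁴) = 0.018000 rad s⁻¹, so T = 2π/N = 349.07 s ≈ 349 s.

349 s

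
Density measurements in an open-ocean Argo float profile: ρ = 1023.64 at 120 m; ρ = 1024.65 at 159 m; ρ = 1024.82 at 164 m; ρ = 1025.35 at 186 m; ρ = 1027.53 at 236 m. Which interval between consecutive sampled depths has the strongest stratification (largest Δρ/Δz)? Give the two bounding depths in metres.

Compute the density gradient over each adjacent pair:
  120–159 m: Δρ/Δz = 1.01/39 = 0.026 kg m⁻⁴
  159–164 m: Δρ/Δz = 0.17/5 = 0.034 kg m⁻⁴
  164–186 m: Δρ/Δz = 0.53/22 = 0.024 kg m⁻⁴
  186–236 m: Δρ/Δz = 2.18/50 = 0.044 kg m⁻⁴
The largest gradient is in the 186–236 m interval — the pycnocline.

186–236 m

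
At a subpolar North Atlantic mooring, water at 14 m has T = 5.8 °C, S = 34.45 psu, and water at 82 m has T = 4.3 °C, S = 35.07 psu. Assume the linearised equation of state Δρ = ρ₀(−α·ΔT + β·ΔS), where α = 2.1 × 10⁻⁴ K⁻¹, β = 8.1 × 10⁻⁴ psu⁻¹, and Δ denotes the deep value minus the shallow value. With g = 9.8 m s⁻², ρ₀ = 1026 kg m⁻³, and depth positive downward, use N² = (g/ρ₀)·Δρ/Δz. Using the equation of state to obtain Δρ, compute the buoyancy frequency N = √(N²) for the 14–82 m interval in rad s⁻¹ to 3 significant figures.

ΔT = -1.5 K, ΔS = +0.62 psu (deep − shallow).
Δρ/ρ₀ = −αΔT + βΔS = 3.15 × 10⁻⁴ + 5.022 × 10⁻⁴ = 8.172 × 10⁻⁴, so Δρ ≈ 0.8384 kg m⁻³.
N² = (g/ρ₀)·Δρ/Δz = g·(Δρ/ρ₀)/Δz = 9.8 × 8.172 × 10⁻⁴ / 68 = 1.1777 × 10⁻⁴ s⁻².
N = √(1.1777 × 10⁻⁴) = 0.010852 rad s⁻¹ ≈ 0.0109 rad s⁻¹.

0.0109 rad s⁻¹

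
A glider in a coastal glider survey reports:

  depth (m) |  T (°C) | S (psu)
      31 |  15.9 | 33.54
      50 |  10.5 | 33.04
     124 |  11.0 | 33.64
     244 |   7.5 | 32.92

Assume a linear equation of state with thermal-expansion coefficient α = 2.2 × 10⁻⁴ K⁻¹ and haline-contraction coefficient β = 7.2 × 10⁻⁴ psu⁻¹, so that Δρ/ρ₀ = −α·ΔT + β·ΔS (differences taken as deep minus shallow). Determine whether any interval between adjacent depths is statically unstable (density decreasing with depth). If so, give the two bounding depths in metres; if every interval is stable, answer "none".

Evaluate Δρ/ρ₀ = −αΔT + βΔS across each adjacent pair:
  31–50 m: −αΔT+βΔS = −(2.2 × 10⁻⁴)(-5.4)+(7.2 × 10⁻⁴)(-0.50) = 8.3 × 10⁻⁴ → stable
  50–124 m: −αΔT+βΔS = −(2.2 × 10⁻⁴)(+0.5)+(7.2 × 10⁻⁴)(+0.60) = 3.2 × 10⁻⁴ → stable
  124–244 m: −αΔT+βΔS = −(2.2 × 10⁻⁴)(-3.5)+(7.2 × 10⁻⁴)(-0.72) = 2.5 × 10⁻⁴ → stable
Every interval has Δρ > 0: the column is stably stratified throughout.

none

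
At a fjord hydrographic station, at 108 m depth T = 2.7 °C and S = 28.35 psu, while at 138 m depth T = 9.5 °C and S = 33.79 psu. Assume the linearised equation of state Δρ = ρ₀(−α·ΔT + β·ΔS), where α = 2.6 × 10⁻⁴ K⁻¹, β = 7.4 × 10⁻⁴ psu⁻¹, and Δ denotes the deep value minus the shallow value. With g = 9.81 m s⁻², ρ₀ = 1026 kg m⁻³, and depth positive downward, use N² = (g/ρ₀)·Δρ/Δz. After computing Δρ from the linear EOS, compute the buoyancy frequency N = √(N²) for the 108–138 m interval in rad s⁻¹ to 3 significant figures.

0.0272 rad s⁻¹

ΔT = +6.8 K, ΔS = +5.44 psu (deep − shallow).
Δρ/ρ₀ = −αΔT + βΔS = -1.768 × 10⁻³ + 4.0256 × 10⁻³ = 2.2576 × 10⁻³, so Δρ ≈ 2.316 kg m⁻³.
N² = (g/ρ₀)·Δρ/Δz = g·(Δρ/ρ₀)/Δz = 9.81 × 2.2576 × 10⁻³ / 30 = 7.3824 × 10⁻⁴ s⁻².
N = √(7.3824 × 10⁻⁴) = 0.027171 rad s⁻¹ ≈ 0.0272 rad s⁻¹.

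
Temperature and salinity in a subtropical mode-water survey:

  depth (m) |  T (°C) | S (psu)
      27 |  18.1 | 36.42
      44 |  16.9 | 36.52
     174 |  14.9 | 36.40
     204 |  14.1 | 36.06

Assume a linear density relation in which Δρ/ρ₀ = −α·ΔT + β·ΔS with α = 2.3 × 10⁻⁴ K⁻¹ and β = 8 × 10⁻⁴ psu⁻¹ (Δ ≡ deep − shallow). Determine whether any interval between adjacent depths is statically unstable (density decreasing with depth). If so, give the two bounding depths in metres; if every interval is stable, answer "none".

174–204 m

Evaluate Δρ/ρ₀ = −αΔT + βΔS across each adjacent pair:
  27–44 m: −αΔT+βΔS = −(2.3 × 10⁻⁴)(-1.2)+(8 × 10⁻⁴)(+0.10) = 3.6 × 10⁻⁴ → stable
  44–174 m: −αΔT+βΔS = −(2.3 × 10⁻⁴)(-2.0)+(8 × 10⁻⁴)(-0.12) = 3.6 × 10⁻⁴ → stable
  174–204 m: −αΔT+βΔS = −(2.3 × 10⁻⁴)(-0.8)+(8 × 10⁻⁴)(-0.34) = -8.8 × 10⁻⁵ → UNSTABLE
The 174–204 m interval has Δρ < 0: lighter water underlies denser water.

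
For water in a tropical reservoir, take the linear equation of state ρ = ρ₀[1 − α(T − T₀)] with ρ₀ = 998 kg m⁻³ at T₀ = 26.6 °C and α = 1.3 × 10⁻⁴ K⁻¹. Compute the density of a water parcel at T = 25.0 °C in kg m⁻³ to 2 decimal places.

T − T₀ = -1.6 K.
Bracket = 1 − α·(-1.6) = 1 + (2.08 × 10⁻⁴) = 1.0002080.
ρ = 998 × 1.0002080 = 998.21 kg m⁻³.

998.21 kg m⁻³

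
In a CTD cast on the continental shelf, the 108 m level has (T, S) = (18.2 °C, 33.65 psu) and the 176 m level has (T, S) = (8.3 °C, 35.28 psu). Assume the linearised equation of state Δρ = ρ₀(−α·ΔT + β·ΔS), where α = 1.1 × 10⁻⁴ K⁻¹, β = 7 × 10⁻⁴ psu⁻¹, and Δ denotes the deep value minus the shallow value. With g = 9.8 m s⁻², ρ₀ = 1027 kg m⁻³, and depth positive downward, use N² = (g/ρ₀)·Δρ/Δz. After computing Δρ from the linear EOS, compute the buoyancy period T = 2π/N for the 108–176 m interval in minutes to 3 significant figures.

ΔT = -9.9 K, ΔS = +1.63 psu (deep − shallow).
Δρ/ρ₀ = −αΔT + βΔS = 1.089 × 10⁻³ + 1.141 × 10⁻³ = 2.23 × 10⁻³, so Δρ ≈ 2.290 kg m⁻³.
N² = (g/ρ₀)·Δρ/Δz = g·(Δρ/ρ₀)/Δz = 9.8 × 2.23 × 10⁻³ / 68 = 3.2138 × 10⁻⁴ s⁻².
N = √(3.2138 × 10⁻⁴) = 0.017927 rad s⁻¹ → T = 2π/N = 350.49 s = 5.8415 min ≈ 5.84 min.

5.84 min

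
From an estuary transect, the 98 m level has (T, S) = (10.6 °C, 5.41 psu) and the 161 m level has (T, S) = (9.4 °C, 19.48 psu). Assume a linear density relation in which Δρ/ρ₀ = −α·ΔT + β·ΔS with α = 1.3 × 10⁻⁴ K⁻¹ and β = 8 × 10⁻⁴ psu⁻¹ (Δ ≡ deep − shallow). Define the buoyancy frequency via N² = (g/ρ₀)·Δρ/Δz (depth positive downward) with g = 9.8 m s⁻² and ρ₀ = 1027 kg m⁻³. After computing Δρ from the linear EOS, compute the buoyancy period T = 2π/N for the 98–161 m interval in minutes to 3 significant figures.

ΔT = -1.2 K, ΔS = +14.07 psu (deep − shallow).
Δρ/ρ₀ = −αΔT + βΔS = 1.56 × 10⁻⁴ + 0.011256 = 0.011412, so Δρ ≈ 11.72 kg m⁻³.
N² = (g/ρ₀)·Δρ/Δz = g·(Δρ/ρ₀)/Δz = 9.8 × 0.011412 / 63 = 1.7752 × 10⁻³ s⁻².
N = √(1.7752 × 10⁻³) = 0.042133 rad s⁻¹ → T = 2π/N = 149.13 s = 2.4855 min ≈ 2.49 min.

2.49 min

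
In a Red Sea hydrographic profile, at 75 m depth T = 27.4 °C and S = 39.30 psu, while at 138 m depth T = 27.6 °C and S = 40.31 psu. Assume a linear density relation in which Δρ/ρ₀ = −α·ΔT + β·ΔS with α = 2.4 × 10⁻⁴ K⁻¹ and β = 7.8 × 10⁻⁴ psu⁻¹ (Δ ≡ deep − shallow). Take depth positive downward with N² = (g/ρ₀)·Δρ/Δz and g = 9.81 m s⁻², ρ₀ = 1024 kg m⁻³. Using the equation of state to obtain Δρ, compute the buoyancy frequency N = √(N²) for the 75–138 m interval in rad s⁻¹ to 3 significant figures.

0.0107 rad s⁻¹

ΔT = +0.2 K, ΔS = +1.01 psu (deep − shallow).
Δρ/ρ₀ = −αΔT + βΔS = -4.80 × 10⁻⁵ + 7.878 × 10⁻⁴ = 7.398 × 10⁻⁴, so Δρ ≈ 0.7576 kg m⁻³.
N² = (g/ρ₀)·Δρ/Δz = g·(Δρ/ρ₀)/Δz = 9.81 × 7.398 × 10⁻⁴ / 63 = 1.1520 × 10⁻⁴ s⁻².
N = √(1.1520 × 10⁻⁴) = 0.010733 rad s⁻¹ ≈ 0.0107 rad s⁻¹.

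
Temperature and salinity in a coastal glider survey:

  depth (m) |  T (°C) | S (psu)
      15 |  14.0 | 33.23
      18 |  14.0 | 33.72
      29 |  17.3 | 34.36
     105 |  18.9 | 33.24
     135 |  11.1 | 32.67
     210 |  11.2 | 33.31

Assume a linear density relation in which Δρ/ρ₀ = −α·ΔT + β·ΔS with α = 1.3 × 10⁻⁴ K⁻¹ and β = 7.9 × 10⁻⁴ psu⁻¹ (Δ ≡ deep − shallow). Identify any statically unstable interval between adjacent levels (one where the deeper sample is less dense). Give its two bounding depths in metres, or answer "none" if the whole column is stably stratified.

29–105 m

Evaluate Δρ/ρ₀ = −αΔT + βΔS across each adjacent pair:
  15–18 m: −αΔT+βΔS = −(1.3 × 10⁻⁴)(+0.0)+(7.9 × 10⁻⁴)(+0.49) = 3.9 × 10⁻⁴ → stable
  18–29 m: −αΔT+βΔS = −(1.3 × 10⁻⁴)(+3.3)+(7.9 × 10⁻⁴)(+0.64) = 7.7 × 10⁻⁵ → stable
  29–105 m: −αΔT+βΔS = −(1.3 × 10⁻⁴)(+1.6)+(7.9 × 10⁻⁴)(-1.12) = -1.1 × 10⁻³ → UNSTABLE
  105–135 m: −αΔT+βΔS = −(1.3 × 10⁻⁴)(-7.8)+(7.9 × 10⁻⁴)(-0.57) = 5.6 × 10⁻⁴ → stable
  135–210 m: −αΔT+βΔS = −(1.3 × 10⁻⁴)(+0.1)+(7.9 × 10⁻⁴)(+0.64) = 4.9 × 10⁻⁴ → stable
The 29–105 m interval has Δρ < 0: lighter water underlies denser water.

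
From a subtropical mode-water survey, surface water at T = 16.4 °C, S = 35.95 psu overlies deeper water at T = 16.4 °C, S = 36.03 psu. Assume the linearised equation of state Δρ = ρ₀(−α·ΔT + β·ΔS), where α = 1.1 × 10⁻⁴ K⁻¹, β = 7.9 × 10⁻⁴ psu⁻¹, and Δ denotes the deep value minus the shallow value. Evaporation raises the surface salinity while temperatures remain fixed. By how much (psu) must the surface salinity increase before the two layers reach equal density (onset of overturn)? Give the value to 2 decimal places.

0.08 psu

Neutral buoyancy requires −α(T_deep − T_surf) + β(S_deep − S_surf′) = 0.
S_surf′ = S_deep − (α/β)·ΔT = 36.03 − (1.1 × 10⁻⁴/7.9 × 10⁻⁴)·(+0.0) = 36.0300 psu.
Increase required: 36.0300 − 35.95 = 0.0800 psu.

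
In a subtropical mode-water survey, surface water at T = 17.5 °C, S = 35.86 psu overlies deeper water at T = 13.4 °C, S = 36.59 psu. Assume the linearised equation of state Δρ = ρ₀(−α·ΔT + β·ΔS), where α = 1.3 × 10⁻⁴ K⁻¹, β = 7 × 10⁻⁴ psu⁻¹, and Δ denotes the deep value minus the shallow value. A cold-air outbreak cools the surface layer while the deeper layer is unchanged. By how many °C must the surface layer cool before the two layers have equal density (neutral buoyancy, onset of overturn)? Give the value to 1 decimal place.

8.0 °C

Neutral buoyancy requires Δρ = 0, i.e. −α(T_deep − T_surf′) + β(S_deep − S_surf) = 0.
T_surf′ = T_deep − (β/α)·ΔS = 13.4 − (7 × 10⁻⁴/1.3 × 10⁻⁴)·(+0.73) = 9.469 °C.
Cooling required: 17.5 − (9.469) = 8.031 °C.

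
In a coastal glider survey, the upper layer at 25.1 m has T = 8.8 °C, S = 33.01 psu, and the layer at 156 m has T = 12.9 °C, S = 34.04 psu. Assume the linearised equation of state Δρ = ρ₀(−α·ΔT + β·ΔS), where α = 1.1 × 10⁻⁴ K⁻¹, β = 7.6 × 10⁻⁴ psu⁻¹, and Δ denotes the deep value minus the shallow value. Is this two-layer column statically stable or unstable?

stable

ΔT = 12.9 − 8.8 = +4.1 K and ΔS = 34.04 − 33.01 = +1.03 psu (deep − shallow).
−αΔT = -4.51 × 10⁻⁴; βΔS = 7.828 × 10⁻⁴; sum Δρ/ρ₀ = 3.318 × 10⁻⁴.
Δρ/ρ₀ > 0, so Δρ > 0: deeper water is denser → statically stable.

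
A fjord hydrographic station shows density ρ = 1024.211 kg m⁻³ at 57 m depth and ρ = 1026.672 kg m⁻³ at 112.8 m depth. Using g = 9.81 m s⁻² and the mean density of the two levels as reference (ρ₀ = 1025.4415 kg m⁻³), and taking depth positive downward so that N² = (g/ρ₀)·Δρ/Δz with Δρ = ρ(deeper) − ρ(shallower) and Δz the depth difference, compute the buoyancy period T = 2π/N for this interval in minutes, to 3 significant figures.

Δρ = 1026.672 − 1024.211 = 2.461 kg m⁻³ over Δz = 112.8 − 57 = 55.8 m.
N² = (9.81/1025.4415) × (2.461/55.8) = 4.2193 × 10⁻⁴ s⁻².
N = √(4.2193 × 10⁻⁴) = 0.020541 rad s⁻¹, so T = 2π/N = 305.89 s = 5.0982 min ≈ 5.10 min.

5.10 min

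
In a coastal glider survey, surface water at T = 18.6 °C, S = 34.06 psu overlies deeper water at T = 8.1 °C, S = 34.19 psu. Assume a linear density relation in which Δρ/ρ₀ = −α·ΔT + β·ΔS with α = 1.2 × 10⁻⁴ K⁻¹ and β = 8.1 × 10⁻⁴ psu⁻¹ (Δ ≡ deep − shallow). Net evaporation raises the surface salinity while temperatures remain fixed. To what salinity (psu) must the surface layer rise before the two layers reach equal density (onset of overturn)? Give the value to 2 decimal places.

Neutral buoyancy requires −α(T_deep − T_surf) + β(S_deep − S_surf′) = 0.
S_surf′ = S_deep − (α/β)·ΔT = 34.19 − (1.2 × 10⁻⁴/8.1 × 10⁻⁴)·(-10.5) = 35.7456 psu.
Increase required: 35.7456 − 34.06 = 1.6856 psu.

35.75 psu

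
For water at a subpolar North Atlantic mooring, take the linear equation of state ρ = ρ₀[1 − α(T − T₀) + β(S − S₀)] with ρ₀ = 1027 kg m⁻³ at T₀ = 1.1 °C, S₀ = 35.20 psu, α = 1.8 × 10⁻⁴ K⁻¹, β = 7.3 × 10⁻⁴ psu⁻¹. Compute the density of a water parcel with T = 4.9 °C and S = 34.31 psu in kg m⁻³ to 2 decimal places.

1025.63 kg m⁻³

T − T₀ = +3.8 K, S − S₀ = -0.89 psu.
Bracket = 1 − α·(+3.8) + β·(-0.89) = 1 + (-1.3337 × 10⁻³) = 0.9986663.
ρ = 1027 × 0.9986663 = 1025.63 kg m⁻³.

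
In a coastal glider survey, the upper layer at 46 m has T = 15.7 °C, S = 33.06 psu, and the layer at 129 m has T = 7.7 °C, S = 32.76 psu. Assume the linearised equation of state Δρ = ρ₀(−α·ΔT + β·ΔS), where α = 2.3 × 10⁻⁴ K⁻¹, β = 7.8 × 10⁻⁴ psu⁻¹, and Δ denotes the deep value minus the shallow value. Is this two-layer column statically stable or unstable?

ΔT = 7.7 − 15.7 = -8.0 K and ΔS = 32.76 − 33.06 = -0.30 psu (deep − shallow).
−αΔT = 1.84 × 10⁻³; βΔS = -2.34 × 10⁻⁴; sum Δρ/ρ₀ = 1.606 × 10⁻³.
Δρ/ρ₀ > 0, so Δρ > 0: deeper water is denser → statically stable.

stable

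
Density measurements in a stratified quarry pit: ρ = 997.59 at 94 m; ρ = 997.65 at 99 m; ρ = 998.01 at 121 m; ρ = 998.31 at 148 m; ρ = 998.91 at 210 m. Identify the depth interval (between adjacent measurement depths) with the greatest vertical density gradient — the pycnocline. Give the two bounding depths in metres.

99–121 m

Compute the density gradient over each adjacent pair:
  94–99 m: Δρ/Δz = 0.06/5 = 0.012 kg m⁻⁴
  99–121 m: Δρ/Δz = 0.36/22 = 0.016 kg m⁻⁴
  121–148 m: Δρ/Δz = 0.30/27 = 0.011 kg m⁻⁴
  148–210 m: Δρ/Δz = 0.60/62 = 9.7 × 10⁻³ kg m⁻⁴
The largest gradient is in the 99–121 m interval — the pycnocline.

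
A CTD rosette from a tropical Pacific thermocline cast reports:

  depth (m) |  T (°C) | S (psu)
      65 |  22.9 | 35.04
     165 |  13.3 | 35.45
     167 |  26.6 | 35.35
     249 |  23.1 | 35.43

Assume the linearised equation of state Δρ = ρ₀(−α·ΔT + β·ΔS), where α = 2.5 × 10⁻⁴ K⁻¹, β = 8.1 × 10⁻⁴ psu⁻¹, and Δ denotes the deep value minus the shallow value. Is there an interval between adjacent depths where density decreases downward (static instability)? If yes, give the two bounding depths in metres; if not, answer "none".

165–167 m

Evaluate Δρ/ρ₀ = −αΔT + βΔS across each adjacent pair:
  65–165 m: −αΔT+βΔS = −(2.5 × 10⁻⁴)(-9.6)+(8.1 × 10⁻⁴)(+0.41) = 2.7 × 10⁻³ → stable
  165–167 m: −αΔT+βΔS = −(2.5 × 10⁻⁴)(+13.3)+(8.1 × 10⁻⁴)(-0.10) = -3.4 × 10⁻³ → UNSTABLE
  167–249 m: −αΔT+βΔS = −(2.5 × 10⁻⁴)(-3.5)+(8.1 × 10⁻⁴)(+0.08) = 9.4 × 10⁻⁴ → stable
The 165–167 m interval has Δρ < 0: lighter water underlies denser water.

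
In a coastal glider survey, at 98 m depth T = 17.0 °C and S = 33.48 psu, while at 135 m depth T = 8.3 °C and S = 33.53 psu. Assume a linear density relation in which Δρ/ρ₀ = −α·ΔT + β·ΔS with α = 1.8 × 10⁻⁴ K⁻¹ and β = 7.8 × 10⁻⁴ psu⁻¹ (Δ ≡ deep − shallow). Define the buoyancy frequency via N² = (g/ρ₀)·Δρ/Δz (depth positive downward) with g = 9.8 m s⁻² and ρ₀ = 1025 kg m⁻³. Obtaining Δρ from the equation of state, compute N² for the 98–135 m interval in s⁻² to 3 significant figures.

4.25 × 10⁻⁴ s⁻²

ΔT = -8.7 K, ΔS = +0.05 psu (deep − shallow).
Δρ/ρ₀ = −αΔT + βΔS = 1.566 × 10⁻³ + 3.90 × 10⁻⁵ = 1.605 × 10⁻³, so Δρ ≈ 1.645 kg m⁻³.
N² = (g/ρ₀)·Δρ/Δz = g·(Δρ/ρ₀)/Δz = 9.8 × 1.605 × 10⁻³ / 37 = 4.2511 × 10⁻⁴ s⁻² ≈ 4.25 × 10⁻⁴ s⁻².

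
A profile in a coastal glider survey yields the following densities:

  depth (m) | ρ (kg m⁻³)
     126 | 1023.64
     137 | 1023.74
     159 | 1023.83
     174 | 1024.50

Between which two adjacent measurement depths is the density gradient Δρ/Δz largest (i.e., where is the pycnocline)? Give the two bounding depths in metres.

Compute the density gradient over each adjacent pair:
  126–137 m: Δρ/Δz = 0.10/11 = 9.1 × 10⁻³ kg m⁻⁴
  137–159 m: Δρ/Δz = 0.09/22 = 4.1 × 10⁻³ kg m⁻⁴
  159–174 m: Δρ/Δz = 0.67/15 = 0.045 kg m⁻⁴
The largest gradient is in the 159–174 m interval — the pycnocline.

159–174 m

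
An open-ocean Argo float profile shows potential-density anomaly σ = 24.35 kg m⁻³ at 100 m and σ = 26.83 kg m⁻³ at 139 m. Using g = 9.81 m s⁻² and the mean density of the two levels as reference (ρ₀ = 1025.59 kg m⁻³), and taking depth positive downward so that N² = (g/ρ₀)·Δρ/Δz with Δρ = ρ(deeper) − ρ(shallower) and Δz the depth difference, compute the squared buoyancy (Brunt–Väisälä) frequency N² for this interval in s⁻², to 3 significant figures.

Δρ = 1026.83 − 1024.35 = 2.48 kg m⁻³ over Δz = 139 − 100 = 39 m.
N² = (9.81/1025.59) × (2.48/39) = 6.0825 × 10⁻⁴ s⁻² ≈ 6.08 × 10⁻⁴ s⁻².

6.08 × 10⁻⁴ s⁻²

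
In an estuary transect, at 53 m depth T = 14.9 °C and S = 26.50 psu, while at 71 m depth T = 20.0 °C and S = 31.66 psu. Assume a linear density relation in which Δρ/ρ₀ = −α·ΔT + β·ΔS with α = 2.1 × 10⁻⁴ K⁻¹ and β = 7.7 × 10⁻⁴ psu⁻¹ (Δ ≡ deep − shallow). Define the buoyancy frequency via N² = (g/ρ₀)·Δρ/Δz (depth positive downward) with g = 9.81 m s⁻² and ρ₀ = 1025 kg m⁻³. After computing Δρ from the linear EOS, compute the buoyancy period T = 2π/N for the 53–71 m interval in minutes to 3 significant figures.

ΔT = +5.1 K, ΔS = +5.16 psu (deep − shallow).
Δρ/ρ₀ = −αΔT + βΔS = -1.071 × 10⁻³ + 3.9732 × 10⁻³ = 2.9022 × 10⁻³, so Δρ ≈ 2.975 kg m⁻³.
N² = (g/ρ₀)·Δρ/Δz = g·(Δρ/ρ₀)/Δz = 9.81 × 2.9022 × 10⁻³ / 18 = 1.5817 × 10⁻³ s⁻².
N = √(1.5817 × 10⁻³) = 0.039771 rad s⁻¹ → T = 2π/N = 157.98 s = 2.6330 min ≈ 2.63 min.

2.63 min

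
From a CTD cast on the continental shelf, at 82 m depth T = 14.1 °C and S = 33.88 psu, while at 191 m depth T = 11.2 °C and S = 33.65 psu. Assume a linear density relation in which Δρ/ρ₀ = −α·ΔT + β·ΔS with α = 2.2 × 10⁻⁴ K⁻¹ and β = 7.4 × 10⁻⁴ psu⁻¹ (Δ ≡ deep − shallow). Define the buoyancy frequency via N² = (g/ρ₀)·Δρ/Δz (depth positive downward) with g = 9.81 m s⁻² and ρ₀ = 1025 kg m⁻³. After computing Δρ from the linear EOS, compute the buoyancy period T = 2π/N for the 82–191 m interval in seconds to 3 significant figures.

968 s

ΔT = -2.9 K, ΔS = -0.23 psu (deep − shallow).
Δρ/ρ₀ = −αΔT + βΔS = 6.38 × 10⁻⁴ − 1.702 × 10⁻⁴ = 4.678 × 10⁻⁴, so Δρ ≈ 0.4795 kg m⁻³.
N² = (g/ρ₀)·Δρ/Δz = g·(Δρ/ρ₀)/Δz = 9.81 × 4.678 × 10⁻⁴ / 109 = 4.2102 × 10⁻⁵ s⁻².
N = √(4.2102 × 10⁻⁵) = 6.4886 × 10⁻³ rad s⁻¹ → T = 2π/N = 968.34 s ≈ 968 s.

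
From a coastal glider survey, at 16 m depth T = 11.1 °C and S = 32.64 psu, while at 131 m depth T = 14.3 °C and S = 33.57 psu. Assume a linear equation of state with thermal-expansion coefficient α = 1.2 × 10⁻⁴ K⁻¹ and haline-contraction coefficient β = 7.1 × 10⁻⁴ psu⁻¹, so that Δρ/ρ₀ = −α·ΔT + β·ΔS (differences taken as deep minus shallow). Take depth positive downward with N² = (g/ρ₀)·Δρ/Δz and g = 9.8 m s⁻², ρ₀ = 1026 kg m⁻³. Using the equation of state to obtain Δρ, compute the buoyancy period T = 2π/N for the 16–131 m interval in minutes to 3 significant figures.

21.6 min

ΔT = +3.2 K, ΔS = +0.93 psu (deep − shallow).
Δρ/ρ₀ = −αΔT + βΔS = -3.84 × 10⁻⁴ + 6.603 × 10⁻⁴ = 2.763 × 10⁻⁴, so Δρ ≈ 0.2835 kg m⁻³.
N² = (g/ρ₀)·Δρ/Δz = g·(Δρ/ρ₀)/Δz = 9.8 × 2.763 × 10⁻⁴ / 115 = 2.3546 × 10⁻⁵ s⁻².
N = √(2.3546 × 10⁻⁵) = 4.8524 × 10⁻³ rad s⁻¹ → T = 2π/N = 1.2949 × 10³ s = 21.582 min ≈ 21.6 min.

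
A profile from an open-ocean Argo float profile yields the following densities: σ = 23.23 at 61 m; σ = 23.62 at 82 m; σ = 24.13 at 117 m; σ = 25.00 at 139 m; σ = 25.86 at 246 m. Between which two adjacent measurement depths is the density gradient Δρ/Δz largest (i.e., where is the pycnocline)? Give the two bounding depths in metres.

Compute the density gradient over each adjacent pair:
  61–82 m: Δρ/Δz = 0.39/21 = 0.019 kg m⁻⁴
  82–117 m: Δρ/Δz = 0.51/35 = 0.015 kg m⁻⁴
  117–139 m: Δρ/Δz = 0.87/22 = 0.040 kg m⁻⁴
  139–246 m: Δρ/Δz = 0.86/107 = 8.0 × 10⁻³ kg m⁻⁴
The largest gradient is in the 117–139 m interval — the pycnocline.

117–139 m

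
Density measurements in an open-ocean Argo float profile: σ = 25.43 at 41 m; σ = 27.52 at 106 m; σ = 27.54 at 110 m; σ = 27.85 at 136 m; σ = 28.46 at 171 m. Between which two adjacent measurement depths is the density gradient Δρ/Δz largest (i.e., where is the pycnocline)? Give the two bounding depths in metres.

41–106 m

Compute the density gradient over each adjacent pair:
  41–106 m: Δρ/Δz = 2.09/65 = 0.032 kg m⁻⁴
  106–110 m: Δρ/Δz = 0.02/4 = 5.0 × 10⁻³ kg m⁻⁴
  110–136 m: Δρ/Δz = 0.31/26 = 0.012 kg m⁻⁴
  136–171 m: Δρ/Δz = 0.61/35 = 0.017 kg m⁻⁴
The largest gradient is in the 41–106 m interval — the pycnocline.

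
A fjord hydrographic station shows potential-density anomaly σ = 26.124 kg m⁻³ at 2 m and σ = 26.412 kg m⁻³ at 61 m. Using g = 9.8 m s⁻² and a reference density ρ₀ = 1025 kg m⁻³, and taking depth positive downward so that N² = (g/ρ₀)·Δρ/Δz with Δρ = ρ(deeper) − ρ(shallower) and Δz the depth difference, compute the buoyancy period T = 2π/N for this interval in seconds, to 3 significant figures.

920 s

Δρ = 1026.412 − 1026.124 = 0.288 kg m⁻³ over Δz = 61 − 2 = 59 m.
N² = (9.8/1025) × (0.288/59) = 4.6671 × 10⁻⁵ s⁻².
N = √(4.6671 × 10⁻⁵) = 6.8316 × 10⁻³ rad s⁻¹, so T = 2π/N = 919.72 s ≈ 920 s.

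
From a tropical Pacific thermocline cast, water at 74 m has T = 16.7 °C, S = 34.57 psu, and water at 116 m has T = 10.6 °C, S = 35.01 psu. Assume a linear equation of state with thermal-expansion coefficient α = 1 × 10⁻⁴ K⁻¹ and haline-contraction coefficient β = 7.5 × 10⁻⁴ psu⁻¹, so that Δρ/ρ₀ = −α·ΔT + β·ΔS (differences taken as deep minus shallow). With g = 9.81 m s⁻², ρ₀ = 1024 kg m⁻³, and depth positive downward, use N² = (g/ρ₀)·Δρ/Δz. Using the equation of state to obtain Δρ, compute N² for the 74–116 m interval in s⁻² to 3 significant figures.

ΔT = -6.1 K, ΔS = +0.44 psu (deep − shallow).
Δρ/ρ₀ = −αΔT + βΔS = 6.10 × 10⁻⁴ + 3.30 × 10⁻⁴ = 9.40 × 10⁻⁴, so Δρ ≈ 0.9626 kg m⁻³.
N² = (g/ρ₀)·Δρ/Δz = g·(Δρ/ρ₀)/Δz = 9.81 × 9.40 × 10⁻⁴ / 42 = 2.1956 × 10⁻⁴ s⁻² ≈ 2.20 × 10⁻⁴ s⁻².

2.20 × 10⁻⁴ s⁻²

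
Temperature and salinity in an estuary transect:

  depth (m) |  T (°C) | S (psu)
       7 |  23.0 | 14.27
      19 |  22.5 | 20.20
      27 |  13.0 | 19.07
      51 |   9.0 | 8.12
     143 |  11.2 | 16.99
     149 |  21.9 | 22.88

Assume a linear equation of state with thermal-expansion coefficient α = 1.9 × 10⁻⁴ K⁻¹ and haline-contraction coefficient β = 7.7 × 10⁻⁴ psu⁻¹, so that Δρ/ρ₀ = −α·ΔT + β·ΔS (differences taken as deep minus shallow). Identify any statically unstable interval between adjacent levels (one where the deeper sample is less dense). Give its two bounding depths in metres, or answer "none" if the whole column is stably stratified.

27–51 m

Evaluate Δρ/ρ₀ = −αΔT + βΔS across each adjacent pair:
  7–19 m: −αΔT+βΔS = −(1.9 × 10⁻⁴)(-0.5)+(7.7 × 10⁻⁴)(+5.93) = 4.7 × 10⁻³ → stable
  19–27 m: −αΔT+βΔS = −(1.9 × 10⁻⁴)(-9.5)+(7.7 × 10⁻⁴)(-1.13) = 9.3 × 10⁻⁴ → stable
  27–51 m: −αΔT+βΔS = −(1.9 × 10⁻⁴)(-4.0)+(7.7 × 10⁻⁴)(-10.95) = -7.7 × 10⁻³ → UNSTABLE
  51–143 m: −αΔT+βΔS = −(1.9 × 10⁻⁴)(+2.2)+(7.7 × 10⁻⁴)(+8.87) = 6.4 × 10⁻³ → stable
  143–149 m: −αΔT+βΔS = −(1.9 × 10⁻⁴)(+10.7)+(7.7 × 10⁻⁴)(+5.89) = 2.5 × 10⁻³ → stable
The 27–51 m interval has Δρ < 0: lighter water underlies denser water.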